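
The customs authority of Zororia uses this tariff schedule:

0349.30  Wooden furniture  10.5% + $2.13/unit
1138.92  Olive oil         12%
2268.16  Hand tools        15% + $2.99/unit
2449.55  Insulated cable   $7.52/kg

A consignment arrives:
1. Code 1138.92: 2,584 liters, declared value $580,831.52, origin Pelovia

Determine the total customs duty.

Line 1 (1138.92, Pelovia, 2,584 liters, $580,831.52):
Base rate for 1138.92 is 12%.
Duty = $580,831.52 × 12% = $69,699.78.

$69,699.78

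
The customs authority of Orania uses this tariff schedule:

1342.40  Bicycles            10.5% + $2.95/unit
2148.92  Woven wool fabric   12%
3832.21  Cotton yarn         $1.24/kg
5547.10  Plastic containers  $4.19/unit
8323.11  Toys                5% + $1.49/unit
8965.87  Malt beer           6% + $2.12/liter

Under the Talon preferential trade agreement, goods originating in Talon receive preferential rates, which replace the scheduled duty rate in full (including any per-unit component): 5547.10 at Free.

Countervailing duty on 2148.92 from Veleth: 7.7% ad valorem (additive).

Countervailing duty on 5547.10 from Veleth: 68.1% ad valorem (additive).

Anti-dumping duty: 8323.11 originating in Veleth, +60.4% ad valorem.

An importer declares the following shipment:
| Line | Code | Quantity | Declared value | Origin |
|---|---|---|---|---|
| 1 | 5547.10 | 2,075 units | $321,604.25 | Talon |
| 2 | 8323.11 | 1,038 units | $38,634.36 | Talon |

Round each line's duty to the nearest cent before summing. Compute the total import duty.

$3,478.34

Line 1 (5547.10, Talon, 2,075 units, $321,604.25):
Base rate for 5547.10 is $4.19/unit.
Origin Talon qualifies under the Orania–Talon agreement and 5547.10 is covered: preferential rate Free applies instead.
The additional-duty order on 5547.10 targets Veleth, not Talon; it does not apply.
Duty = $321,604.25 × 0% = $0.00.
Line 2 (8323.11, Talon, 1,038 units, $38,634.36):
Base rate for 8323.11 is 5% + $1.49/unit.
Origin Talon is the FTA partner but 8323.11 is not on the preference list; base rate stands.
The additional-duty order on 8323.11 targets Veleth, not Talon; it does not apply.
Duty = $38,634.36 × 5% + 1,038 × $1.49 = $3,478.34.
Total = $0.00 + $3,478.34 = $3,478.34.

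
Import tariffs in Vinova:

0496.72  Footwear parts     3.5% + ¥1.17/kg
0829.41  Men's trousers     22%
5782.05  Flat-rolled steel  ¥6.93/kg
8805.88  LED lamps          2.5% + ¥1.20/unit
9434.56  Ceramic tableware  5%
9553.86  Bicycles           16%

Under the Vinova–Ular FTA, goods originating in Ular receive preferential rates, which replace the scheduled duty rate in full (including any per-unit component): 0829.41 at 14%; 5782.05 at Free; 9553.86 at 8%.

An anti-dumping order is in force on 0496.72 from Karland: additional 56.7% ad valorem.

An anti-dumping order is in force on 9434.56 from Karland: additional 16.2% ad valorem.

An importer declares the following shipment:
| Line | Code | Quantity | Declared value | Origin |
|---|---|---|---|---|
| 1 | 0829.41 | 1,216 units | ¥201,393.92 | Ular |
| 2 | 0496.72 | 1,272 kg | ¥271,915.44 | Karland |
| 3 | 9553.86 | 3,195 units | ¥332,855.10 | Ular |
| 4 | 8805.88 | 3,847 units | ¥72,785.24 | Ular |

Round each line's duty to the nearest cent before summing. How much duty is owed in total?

¥226,440.92

Line 1 (0829.41, Ular, 1,216 units, ¥201,393.92):
Base rate for 0829.41 is 22%.
Origin Ular qualifies under the Vinova–Ular agreement and 0829.41 is covered: preferential rate 14% applies instead.
Duty = ¥201,393.92 × 14% = ¥28,195.15.
Line 2 (0496.72, Karland, 1,272 kg, ¥271,915.44):
Base rate for 0496.72 is 3.5% + ¥1.17/kg.
Additional duty on 0496.72 from Karland: +56.7%. Applied ad valorem rate: 3.5% + 56.7% = 60.2%.
Duty = ¥271,915.44 × 60.2% + 1,272 × ¥1.17 = ¥165,181.33.
Line 3 (9553.86, Ular, 3,195 units, ¥332,855.10):
Base rate for 9553.86 is 16%.
Origin Ular qualifies under the Vinova–Ular agreement and 9553.86 is covered: preferential rate 8% applies instead.
Duty = ¥332,855.10 × 8% = ¥26,628.41.
Line 4 (8805.88, Ular, 3,847 units, ¥72,785.24):
Base rate for 8805.88 is 2.5% + ¥1.20/unit.
Origin Ular is the FTA partner but 8805.88 is not on the preference list; base rate stands.
Duty = ¥72,785.24 × 2.5% + 3,847 × ¥1.20 = ¥6,436.03.
Total = ¥28,195.15 + ¥165,181.33 + ¥26,628.41 + ¥6,436.03 = ¥226,440.92.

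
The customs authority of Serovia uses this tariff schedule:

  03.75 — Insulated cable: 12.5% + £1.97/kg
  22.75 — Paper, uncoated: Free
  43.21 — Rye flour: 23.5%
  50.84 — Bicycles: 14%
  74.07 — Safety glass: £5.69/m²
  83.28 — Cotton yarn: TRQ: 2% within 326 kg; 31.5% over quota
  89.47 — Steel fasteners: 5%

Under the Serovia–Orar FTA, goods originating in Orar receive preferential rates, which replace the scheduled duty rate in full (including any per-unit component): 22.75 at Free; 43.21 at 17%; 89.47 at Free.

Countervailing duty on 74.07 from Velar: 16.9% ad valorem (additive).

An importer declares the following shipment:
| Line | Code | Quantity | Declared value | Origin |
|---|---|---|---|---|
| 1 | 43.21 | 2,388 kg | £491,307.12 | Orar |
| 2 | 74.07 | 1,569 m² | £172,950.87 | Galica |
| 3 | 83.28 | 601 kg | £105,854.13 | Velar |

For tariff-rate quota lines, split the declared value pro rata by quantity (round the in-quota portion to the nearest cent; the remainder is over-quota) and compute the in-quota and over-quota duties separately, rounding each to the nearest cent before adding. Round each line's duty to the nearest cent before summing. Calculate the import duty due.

Line 1 (43.21, Orar, 2,388 kg, £491,307.12):
Base rate for 43.21 is 23.5%.
Origin Orar qualifies under the Serovia–Orar agreement and 43.21 is covered: preferential rate 17% applies instead.
Duty = £491,307.12 × 17% = £83,522.21.
Line 2 (74.07, Galica, 1,569 m², £172,950.87):
Base rate for 74.07 is £5.69/m².
The additional-duty order on 74.07 targets Velar, not Galica; it does not apply.
Duty = 1,569 × £5.69 = £8,927.61.
Line 3 (83.28, Velar, 601 kg, £105,854.13):
Code 83.28 is under a tariff-rate quota (threshold 326 kg). In-quota: 326 kg at 2%; over-quota: 275 kg at 31.5%.
Pro-rata value split: in-quota = £105,854.13 × 326/601 = £57,418.38; over-quota = £105,854.13 − £57,418.38 = £48,435.75.
In-quota duty = £57,418.38 × 2% = £1,148.37. Over-quota duty = £48,435.75 × 31.5% = £15,257.26.
Line duty = £1,148.37 + £15,257.26 = £16,405.63.
Total = £83,522.21 + £8,927.61 + £16,405.63 = £108,855.45.

£108,855.45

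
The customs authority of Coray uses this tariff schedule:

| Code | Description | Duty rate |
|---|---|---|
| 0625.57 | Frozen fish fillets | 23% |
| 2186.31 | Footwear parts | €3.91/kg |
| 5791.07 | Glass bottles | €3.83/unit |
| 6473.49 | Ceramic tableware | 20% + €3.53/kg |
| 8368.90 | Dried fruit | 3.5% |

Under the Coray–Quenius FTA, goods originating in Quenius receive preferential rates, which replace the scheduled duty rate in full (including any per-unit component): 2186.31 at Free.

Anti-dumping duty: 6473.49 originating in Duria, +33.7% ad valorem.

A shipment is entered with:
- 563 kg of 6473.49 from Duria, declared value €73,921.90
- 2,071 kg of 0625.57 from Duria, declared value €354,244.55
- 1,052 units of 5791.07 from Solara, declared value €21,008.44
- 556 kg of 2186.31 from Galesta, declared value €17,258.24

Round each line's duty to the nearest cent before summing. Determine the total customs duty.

€129,362.82

Line 1 (6473.49, Duria, 563 kg, €73,921.90):
Base rate for 6473.49 is 20% + €3.53/kg.
Additional duty on 6473.49 from Duria: +33.7%. Applied ad valorem rate: 20% + 33.7% = 53.7%.
Duty = €73,921.90 × 53.7% + 563 × €3.53 = €41,683.45.
Line 2 (0625.57, Duria, 2,071 kg, €354,244.55):
Base rate for 0625.57 is 23%.
Duty = €354,244.55 × 23% = €81,476.25.
Line 3 (5791.07, Solara, 1,052 units, €21,008.44):
Base rate for 5791.07 is €3.83/unit.
Duty = 1,052 × €3.83 = €4,029.16.
Line 4 (2186.31, Galesta, 556 kg, €17,258.24):
Base rate for 2186.31 is €3.91/kg.
2186.31 has an FTA preferential rate, but origin Galesta is not Quenius; base rate stands.
Duty = 556 × €3.91 = €2,173.96.
Total = €41,683.45 + €81,476.25 + €4,029.16 + €2,173.96 = €129,362.82.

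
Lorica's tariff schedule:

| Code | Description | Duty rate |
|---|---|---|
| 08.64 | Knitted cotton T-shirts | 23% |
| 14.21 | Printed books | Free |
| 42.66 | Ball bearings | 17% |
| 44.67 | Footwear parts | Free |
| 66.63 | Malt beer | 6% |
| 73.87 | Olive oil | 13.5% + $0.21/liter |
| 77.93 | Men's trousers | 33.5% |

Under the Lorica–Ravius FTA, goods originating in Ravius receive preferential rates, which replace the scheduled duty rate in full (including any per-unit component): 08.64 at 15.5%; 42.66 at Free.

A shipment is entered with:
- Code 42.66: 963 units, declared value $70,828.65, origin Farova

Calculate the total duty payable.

$12,040.87

Line 1 (42.66, Farova, 963 units, $70,828.65):
Base rate for 42.66 is 17%.
42.66 has an FTA preferential rate, but origin Farova is not Ravius; base rate stands.
Duty = $70,828.65 × 17% = $12,040.87.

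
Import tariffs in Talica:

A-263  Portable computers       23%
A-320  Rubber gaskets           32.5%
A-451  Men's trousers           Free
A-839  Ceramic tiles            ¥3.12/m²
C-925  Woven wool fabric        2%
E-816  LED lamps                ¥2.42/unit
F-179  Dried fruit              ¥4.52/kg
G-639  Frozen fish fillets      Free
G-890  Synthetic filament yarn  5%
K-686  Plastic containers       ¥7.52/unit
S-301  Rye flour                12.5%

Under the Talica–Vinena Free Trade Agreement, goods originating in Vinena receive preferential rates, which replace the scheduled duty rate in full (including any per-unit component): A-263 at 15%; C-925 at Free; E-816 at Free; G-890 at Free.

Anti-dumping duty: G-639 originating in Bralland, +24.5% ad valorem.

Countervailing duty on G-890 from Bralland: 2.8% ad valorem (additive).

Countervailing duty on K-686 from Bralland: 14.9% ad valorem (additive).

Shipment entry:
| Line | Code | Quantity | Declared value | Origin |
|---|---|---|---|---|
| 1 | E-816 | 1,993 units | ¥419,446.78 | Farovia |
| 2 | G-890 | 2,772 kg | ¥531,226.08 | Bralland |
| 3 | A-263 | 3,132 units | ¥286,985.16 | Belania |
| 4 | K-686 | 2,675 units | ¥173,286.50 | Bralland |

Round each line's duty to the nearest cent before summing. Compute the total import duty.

¥158,200.97

Line 1 (E-816, Farovia, 1,993 units, ¥419,446.78):
Base rate for E-816 is ¥2.42/unit.
E-816 has an FTA preferential rate, but origin Farovia is not Vinena; base rate stands.
Duty = 1,993 × ¥2.42 = ¥4,823.06.
Line 2 (G-890, Bralland, 2,772 kg, ¥531,226.08):
Base rate for G-890 is 5%.
G-890 has an FTA preferential rate, but origin Bralland is not Vinena; base rate stands.
Additional duty on G-890 from Bralland: +2.8%. Applied ad valorem rate: 5% + 2.8% = 7.8%.
Duty = ¥531,226.08 × 7.8% = ¥41,435.63.
Line 3 (A-263, Belania, 3,132 units, ¥286,985.16):
Base rate for A-263 is 23%.
A-263 has an FTA preferential rate, but origin Belania is not Vinena; base rate stands.
Duty = ¥286,985.16 × 23% = ¥66,006.59.
Line 4 (K-686, Bralland, 2,675 units, ¥173,286.50):
Base rate for K-686 is ¥7.52/unit.
Additional duty on K-686 from Bralland: +14.9% ad valorem. Applied ad valorem rate = 14.9%.
Duty = ¥173,286.50 × 14.9% + 2,675 × ¥7.52 = ¥45,935.69.
Total = ¥4,823.06 + ¥41,435.63 + ¥66,006.59 + ¥45,935.69 = ¥158,200.97.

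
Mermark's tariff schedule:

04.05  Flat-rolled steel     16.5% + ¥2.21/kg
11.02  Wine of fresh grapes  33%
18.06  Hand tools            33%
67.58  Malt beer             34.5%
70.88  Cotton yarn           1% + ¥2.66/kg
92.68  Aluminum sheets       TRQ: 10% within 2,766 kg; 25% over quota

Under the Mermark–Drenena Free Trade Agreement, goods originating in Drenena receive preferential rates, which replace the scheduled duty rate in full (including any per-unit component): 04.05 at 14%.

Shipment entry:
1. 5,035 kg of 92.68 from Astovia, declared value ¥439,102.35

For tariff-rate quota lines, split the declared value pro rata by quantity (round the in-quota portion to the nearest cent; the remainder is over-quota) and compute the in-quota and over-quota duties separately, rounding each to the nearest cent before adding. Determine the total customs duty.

¥73,592.16

Line 1 (92.68, Astovia, 5,035 kg, ¥439,102.35):
Code 92.68 is under a tariff-rate quota (threshold 2,766 kg). In-quota: 2,766 kg at 10%; over-quota: 2,269 kg at 25%.
Pro-rata value split: in-quota = ¥439,102.35 × 2,766/5,035 = ¥241,222.86; over-quota = ¥439,102.35 − ¥241,222.86 = ¥197,879.49.
In-quota duty = ¥241,222.86 × 10% = ¥24,122.29. Over-quota duty = ¥197,879.49 × 25% = ¥49,469.87.
Line duty = ¥24,122.29 + ¥49,469.87 = ¥73,592.16.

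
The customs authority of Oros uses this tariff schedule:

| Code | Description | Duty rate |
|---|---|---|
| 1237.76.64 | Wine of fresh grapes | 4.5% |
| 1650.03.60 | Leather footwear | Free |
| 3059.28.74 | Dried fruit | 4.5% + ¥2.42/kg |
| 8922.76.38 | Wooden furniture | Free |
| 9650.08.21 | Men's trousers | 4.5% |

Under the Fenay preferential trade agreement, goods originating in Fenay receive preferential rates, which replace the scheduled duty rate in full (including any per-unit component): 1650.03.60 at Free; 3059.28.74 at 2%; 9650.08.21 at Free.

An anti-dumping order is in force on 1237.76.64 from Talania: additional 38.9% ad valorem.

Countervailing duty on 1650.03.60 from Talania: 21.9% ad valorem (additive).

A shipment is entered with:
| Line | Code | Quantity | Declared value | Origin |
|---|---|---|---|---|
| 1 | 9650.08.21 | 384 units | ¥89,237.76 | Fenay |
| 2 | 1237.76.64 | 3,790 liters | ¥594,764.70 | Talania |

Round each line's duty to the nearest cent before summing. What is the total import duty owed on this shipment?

Line 1 (9650.08.21, Fenay, 384 units, ¥89,237.76):
Base rate for 9650.08.21 is 4.5%.
Origin Fenay qualifies under the Oros–Fenay agreement and 9650.08.21 is covered: preferential rate Free applies instead.
Duty = ¥89,237.76 × 0% = ¥0.00.
Line 2 (1237.76.64, Talania, 3,790 liters, ¥594,764.70):
Base rate for 1237.76.64 is 4.5%.
Additional duty on 1237.76.64 from Talania: +38.9%. Applied ad valorem rate: 4.5% + 38.9% = 43.4%.
Duty = ¥594,764.70 × 43.4% = ¥258,127.88.
Total = ¥0.00 + ¥258,127.88 = ¥258,127.88.

¥258,127.88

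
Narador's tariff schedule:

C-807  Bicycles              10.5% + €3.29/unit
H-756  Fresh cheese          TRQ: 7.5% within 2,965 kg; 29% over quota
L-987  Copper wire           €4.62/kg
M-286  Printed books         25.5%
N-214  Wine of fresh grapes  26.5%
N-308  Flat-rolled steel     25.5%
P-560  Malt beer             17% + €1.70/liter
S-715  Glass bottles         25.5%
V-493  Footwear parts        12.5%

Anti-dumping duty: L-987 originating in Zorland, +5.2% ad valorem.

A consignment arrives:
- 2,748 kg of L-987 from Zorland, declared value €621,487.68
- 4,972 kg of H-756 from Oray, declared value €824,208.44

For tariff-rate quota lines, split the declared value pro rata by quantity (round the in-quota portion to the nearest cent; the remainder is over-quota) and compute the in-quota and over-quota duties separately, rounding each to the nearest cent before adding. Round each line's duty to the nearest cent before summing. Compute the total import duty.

€178,359.33

Line 1 (L-987, Zorland, 2,748 kg, €621,487.68):
Base rate for L-987 is €4.62/kg.
Additional duty on L-987 from Zorland: +5.2% ad valorem. Applied ad valorem rate = 5.2%.
Duty = €621,487.68 × 5.2% + 2,748 × €4.62 = €45,013.12.
Line 2 (H-756, Oray, 4,972 kg, €824,208.44):
Code H-756 is under a tariff-rate quota (threshold 2,965 kg). In-quota: 2,965 kg at 7.5%; over-quota: 2,007 kg at 29%.
Pro-rata value split: in-quota = €824,208.44 × 2,965/4,972 = €491,508.05; over-quota = €824,208.44 − €491,508.05 = €332,700.39.
In-quota duty = €491,508.05 × 7.5% = €36,863.10. Over-quota duty = €332,700.39 × 29% = €96,483.11.
Line duty = €36,863.10 + €96,483.11 = €133,346.21.
Total = €45,013.12 + €133,346.21 = €178,359.33.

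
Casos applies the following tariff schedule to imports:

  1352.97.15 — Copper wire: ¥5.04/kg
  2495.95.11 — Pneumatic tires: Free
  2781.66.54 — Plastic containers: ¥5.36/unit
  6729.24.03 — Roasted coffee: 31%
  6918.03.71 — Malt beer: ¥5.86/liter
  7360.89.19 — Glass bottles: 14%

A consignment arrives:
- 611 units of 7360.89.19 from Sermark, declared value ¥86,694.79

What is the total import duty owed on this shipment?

¥12,137.27

Line 1 (7360.89.19, Sermark, 611 units, ¥86,694.79):
Base rate for 7360.89.19 is 14%.
Duty = ¥86,694.79 × 14% = ¥12,137.27.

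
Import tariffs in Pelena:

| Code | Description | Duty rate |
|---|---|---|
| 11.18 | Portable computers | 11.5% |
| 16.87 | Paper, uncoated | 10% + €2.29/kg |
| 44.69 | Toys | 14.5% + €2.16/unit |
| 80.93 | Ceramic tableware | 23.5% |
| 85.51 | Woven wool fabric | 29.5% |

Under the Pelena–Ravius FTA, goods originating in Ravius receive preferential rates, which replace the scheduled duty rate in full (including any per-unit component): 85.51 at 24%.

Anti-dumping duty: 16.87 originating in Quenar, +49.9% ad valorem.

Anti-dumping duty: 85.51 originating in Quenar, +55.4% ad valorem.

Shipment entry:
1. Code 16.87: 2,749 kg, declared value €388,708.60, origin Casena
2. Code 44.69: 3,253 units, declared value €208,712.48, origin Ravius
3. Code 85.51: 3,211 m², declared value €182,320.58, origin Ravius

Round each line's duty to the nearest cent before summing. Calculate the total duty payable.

€126,212.80

Line 1 (16.87, Casena, 2,749 kg, €388,708.60):
Base rate for 16.87 is 10% + €2.29/kg.
The additional-duty order on 16.87 targets Quenar, not Casena; it does not apply.
Duty = €388,708.60 × 10% + 2,749 × €2.29 = €45,166.07.
Line 2 (44.69, Ravius, 3,253 units, €208,712.48):
Base rate for 44.69 is 14.5% + €2.16/unit.
Origin Ravius is the FTA partner but 44.69 is not on the preference list; base rate stands.
Duty = €208,712.48 × 14.5% + 3,253 × €2.16 = €37,289.79.
Line 3 (85.51, Ravius, 3,211 m², €182,320.58):
Base rate for 85.51 is 29.5%.
Origin Ravius qualifies under the Pelena–Ravius agreement and 85.51 is covered: preferential rate 24% applies instead.
The additional-duty order on 85.51 targets Quenar, not Ravius; it does not apply.
Duty = €182,320.58 × 24% = €43,756.94.
Total = €45,166.07 + €37,289.79 + €43,756.94 = €126,212.80.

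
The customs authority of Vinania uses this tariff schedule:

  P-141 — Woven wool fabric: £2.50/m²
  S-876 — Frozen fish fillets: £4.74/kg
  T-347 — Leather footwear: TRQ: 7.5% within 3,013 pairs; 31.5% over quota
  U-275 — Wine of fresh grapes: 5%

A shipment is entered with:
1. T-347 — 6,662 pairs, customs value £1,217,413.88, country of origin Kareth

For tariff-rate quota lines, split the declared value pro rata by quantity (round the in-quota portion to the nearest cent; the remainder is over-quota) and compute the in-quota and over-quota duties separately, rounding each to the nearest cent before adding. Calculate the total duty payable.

Line 1 (T-347, Kareth, 6,662 pairs, £1,217,413.88):
Code T-347 is under a tariff-rate quota (threshold 3,013 pairs). In-quota: 3,013 pairs at 7.5%; over-quota: 3,649 pairs at 31.5%.
Pro-rata value split: in-quota = £1,217,413.88 × 3,013/6,662 = £550,595.62; over-quota = £1,217,413.88 − £550,595.62 = £666,818.26.
In-quota duty = £550,595.62 × 7.5% = £41,294.67. Over-quota duty = £666,818.26 × 31.5% = £210,047.75.
Line duty = £41,294.67 + £210,047.75 = £251,342.42.

£251,342.42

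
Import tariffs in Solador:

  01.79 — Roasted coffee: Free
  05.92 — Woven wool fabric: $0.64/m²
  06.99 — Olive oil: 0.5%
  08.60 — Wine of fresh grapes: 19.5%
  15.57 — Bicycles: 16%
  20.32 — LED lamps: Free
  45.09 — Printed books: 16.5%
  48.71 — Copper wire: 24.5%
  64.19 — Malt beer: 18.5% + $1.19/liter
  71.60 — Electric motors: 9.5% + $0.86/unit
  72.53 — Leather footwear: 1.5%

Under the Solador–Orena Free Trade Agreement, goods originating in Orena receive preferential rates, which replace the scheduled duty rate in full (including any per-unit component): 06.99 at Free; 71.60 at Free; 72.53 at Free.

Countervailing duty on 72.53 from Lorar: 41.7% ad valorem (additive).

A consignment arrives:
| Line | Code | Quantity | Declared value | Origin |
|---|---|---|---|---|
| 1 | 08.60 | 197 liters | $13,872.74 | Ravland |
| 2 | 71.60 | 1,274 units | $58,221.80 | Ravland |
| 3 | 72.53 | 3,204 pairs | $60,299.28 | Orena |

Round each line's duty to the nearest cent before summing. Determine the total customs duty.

$9,331.89

Line 1 (08.60, Ravland, 197 liters, $13,872.74):
Base rate for 08.60 is 19.5%.
Duty = $13,872.74 × 19.5% = $2,705.18.
Line 2 (71.60, Ravland, 1,274 units, $58,221.80):
Base rate for 71.60 is 9.5% + $0.86/unit.
71.60 has an FTA preferential rate, but origin Ravland is not Orena; base rate stands.
Duty = $58,221.80 × 9.5% + 1,274 × $0.86 = $6,626.71.
Line 3 (72.53, Orena, 3,204 pairs, $60,299.28):
Base rate for 72.53 is 1.5%.
Origin Orena qualifies under the Solador–Orena agreement and 72.53 is covered: preferential rate Free applies instead.
The additional-duty order on 72.53 targets Lorar, not Orena; it does not apply.
Duty = $60,299.28 × 0% = $0.00.
Total = $2,705.18 + $6,626.71 + $0.00 = $9,331.89.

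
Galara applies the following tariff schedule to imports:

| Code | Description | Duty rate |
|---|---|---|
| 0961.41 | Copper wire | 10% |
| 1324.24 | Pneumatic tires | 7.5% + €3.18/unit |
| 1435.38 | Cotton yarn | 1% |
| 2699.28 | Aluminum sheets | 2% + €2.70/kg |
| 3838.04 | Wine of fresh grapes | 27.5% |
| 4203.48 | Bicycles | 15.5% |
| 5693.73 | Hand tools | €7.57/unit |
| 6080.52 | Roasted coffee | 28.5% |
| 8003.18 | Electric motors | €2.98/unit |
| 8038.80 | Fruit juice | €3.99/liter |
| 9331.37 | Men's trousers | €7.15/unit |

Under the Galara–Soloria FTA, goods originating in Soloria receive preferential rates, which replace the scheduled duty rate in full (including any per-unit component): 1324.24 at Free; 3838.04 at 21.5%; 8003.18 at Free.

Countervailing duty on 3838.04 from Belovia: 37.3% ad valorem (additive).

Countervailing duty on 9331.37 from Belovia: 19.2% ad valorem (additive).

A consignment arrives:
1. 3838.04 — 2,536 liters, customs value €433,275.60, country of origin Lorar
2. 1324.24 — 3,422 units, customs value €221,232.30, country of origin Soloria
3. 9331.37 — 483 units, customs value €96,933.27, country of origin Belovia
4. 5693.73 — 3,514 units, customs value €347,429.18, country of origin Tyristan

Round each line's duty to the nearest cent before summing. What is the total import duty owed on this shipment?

Line 1 (3838.04, Lorar, 2,536 liters, €433,275.60):
Base rate for 3838.04 is 27.5%.
3838.04 has an FTA preferential rate, but origin Lorar is not Soloria; base rate stands.
The additional-duty order on 3838.04 targets Belovia, not Lorar; it does not apply.
Duty = €433,275.60 × 27.5% = €119,150.79.
Line 2 (1324.24, Soloria, 3,422 units, €221,232.30):
Base rate for 1324.24 is 7.5% + €3.18/unit.
Origin Soloria qualifies under the Galara–Soloria agreement and 1324.24 is covered: preferential rate Free applies instead.
Duty = €221,232.30 × 0% = €0.00.
Line 3 (9331.37, Belovia, 483 units, €96,933.27):
Base rate for 9331.37 is €7.15/unit.
Additional duty on 9331.37 from Belovia: +19.2% ad valorem. Applied ad valorem rate = 19.2%.
Duty = €96,933.27 × 19.2% + 483 × €7.15 = €22,064.64.
Line 4 (5693.73, Tyristan, 3,514 units, €347,429.18):
Base rate for 5693.73 is €7.57/unit.
Duty = 3,514 × €7.57 = €26,600.98.
Total = €119,150.79 + €0.00 + €22,064.64 + €26,600.98 = €167,816.41.

€167,816.41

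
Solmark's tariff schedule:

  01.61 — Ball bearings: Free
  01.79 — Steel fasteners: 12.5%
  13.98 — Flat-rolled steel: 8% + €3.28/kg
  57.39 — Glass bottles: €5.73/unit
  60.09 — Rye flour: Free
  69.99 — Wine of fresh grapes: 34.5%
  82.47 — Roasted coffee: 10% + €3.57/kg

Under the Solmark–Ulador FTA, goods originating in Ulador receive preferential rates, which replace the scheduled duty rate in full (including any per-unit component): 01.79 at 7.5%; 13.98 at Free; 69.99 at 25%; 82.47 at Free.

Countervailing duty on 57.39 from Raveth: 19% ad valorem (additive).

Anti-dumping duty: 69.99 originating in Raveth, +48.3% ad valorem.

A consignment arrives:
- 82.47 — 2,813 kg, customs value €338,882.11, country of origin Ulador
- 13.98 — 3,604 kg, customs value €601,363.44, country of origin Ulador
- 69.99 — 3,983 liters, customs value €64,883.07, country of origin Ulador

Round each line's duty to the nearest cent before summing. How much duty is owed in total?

Line 1 (82.47, Ulador, 2,813 kg, €338,882.11):
Base rate for 82.47 is 10% + €3.57/kg.
Origin Ulador qualifies under the Solmark–Ulador agreement and 82.47 is covered: preferential rate Free applies instead.
Duty = €338,882.11 × 0% = €0.00.
Line 2 (13.98, Ulador, 3,604 kg, €601,363.44):
Base rate for 13.98 is 8% + €3.28/kg.
Origin Ulador qualifies under the Solmark–Ulador agreement and 13.98 is covered: preferential rate Free applies instead.
Duty = €601,363.44 × 0% = €0.00.
Line 3 (69.99, Ulador, 3,983 liters, €64,883.07):
Base rate for 69.99 is 34.5%.
Origin Ulador qualifies under the Solmark–Ulador agreement and 69.99 is covered: preferential rate 25% applies instead.
The additional-duty order on 69.99 targets Raveth, not Ulador; it does not apply.
Duty = €64,883.07 × 25% = €16,220.77.
Total = €0.00 + €0.00 + €16,220.77 = €16,220.77.

€16,220.77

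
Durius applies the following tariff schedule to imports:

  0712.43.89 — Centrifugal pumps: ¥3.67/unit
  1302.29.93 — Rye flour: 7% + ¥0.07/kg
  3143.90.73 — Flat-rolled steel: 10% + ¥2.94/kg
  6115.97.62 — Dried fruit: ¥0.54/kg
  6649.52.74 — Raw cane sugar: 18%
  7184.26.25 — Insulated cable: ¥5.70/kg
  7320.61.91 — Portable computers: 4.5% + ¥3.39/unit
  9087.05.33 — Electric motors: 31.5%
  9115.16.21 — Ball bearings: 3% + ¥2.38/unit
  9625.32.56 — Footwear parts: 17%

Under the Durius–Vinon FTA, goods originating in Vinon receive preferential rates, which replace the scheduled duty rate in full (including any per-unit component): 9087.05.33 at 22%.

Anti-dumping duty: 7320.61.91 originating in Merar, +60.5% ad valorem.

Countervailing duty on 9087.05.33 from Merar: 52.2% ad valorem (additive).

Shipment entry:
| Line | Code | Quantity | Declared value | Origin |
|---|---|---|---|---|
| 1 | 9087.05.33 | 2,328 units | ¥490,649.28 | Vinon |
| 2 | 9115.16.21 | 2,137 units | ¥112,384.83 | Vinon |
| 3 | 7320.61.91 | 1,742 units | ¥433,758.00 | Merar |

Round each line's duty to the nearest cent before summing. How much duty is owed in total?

Line 1 (9087.05.33, Vinon, 2,328 units, ¥490,649.28):
Base rate for 9087.05.33 is 31.5%.
Origin Vinon qualifies under the Durius–Vinon agreement and 9087.05.33 is covered: preferential rate 22% applies instead.
The additional-duty order on 9087.05.33 targets Merar, not Vinon; it does not apply.
Duty = ¥490,649.28 × 22% = ¥107,942.84.
Line 2 (9115.16.21, Vinon, 2,137 units, ¥112,384.83):
Base rate for 9115.16.21 is 3% + ¥2.38/unit.
Origin Vinon is the FTA partner but 9115.16.21 is not on the preference list; base rate stands.
Duty = ¥112,384.83 × 3% + 2,137 × ¥2.38 = ¥8,457.60.
Line 3 (7320.61.91, Merar, 1,742 units, ¥433,758.00):
Base rate for 7320.61.91 is 4.5% + ¥3.39/unit.
Additional duty on 7320.61.91 from Merar: +60.5%. Applied ad valorem rate: 4.5% + 60.5% = 65%.
Duty = ¥433,758.00 × 65% + 1,742 × ¥3.39 = ¥287,848.08.
Total = ¥107,942.84 + ¥8,457.60 + ¥287,848.08 = ¥404,248.52.

¥404,248.52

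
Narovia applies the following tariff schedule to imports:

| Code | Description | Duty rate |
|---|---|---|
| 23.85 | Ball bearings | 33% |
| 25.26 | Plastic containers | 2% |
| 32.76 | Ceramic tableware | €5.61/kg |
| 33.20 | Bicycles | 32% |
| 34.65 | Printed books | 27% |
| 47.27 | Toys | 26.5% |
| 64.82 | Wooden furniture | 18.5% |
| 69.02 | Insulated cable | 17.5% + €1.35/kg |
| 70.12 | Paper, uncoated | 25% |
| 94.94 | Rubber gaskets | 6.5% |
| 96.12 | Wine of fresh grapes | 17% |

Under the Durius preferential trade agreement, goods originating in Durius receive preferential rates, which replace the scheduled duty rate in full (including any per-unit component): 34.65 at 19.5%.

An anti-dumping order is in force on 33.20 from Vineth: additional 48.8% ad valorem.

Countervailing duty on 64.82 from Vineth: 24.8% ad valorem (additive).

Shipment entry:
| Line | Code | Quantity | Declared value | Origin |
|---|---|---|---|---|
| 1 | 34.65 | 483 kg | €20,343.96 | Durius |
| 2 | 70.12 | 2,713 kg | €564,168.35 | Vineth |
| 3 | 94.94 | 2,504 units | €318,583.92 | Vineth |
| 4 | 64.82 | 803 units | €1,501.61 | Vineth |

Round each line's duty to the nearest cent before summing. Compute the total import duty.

€166,367.31

Line 1 (34.65, Durius, 483 kg, €20,343.96):
Base rate for 34.65 is 27%.
Origin Durius qualifies under the Narovia–Durius agreement and 34.65 is covered: preferential rate 19.5% applies instead.
Duty = €20,343.96 × 19.5% = €3,967.07.
Line 2 (70.12, Vineth, 2,713 kg, €564,168.35):
Base rate for 70.12 is 25%.
Duty = €564,168.35 × 25% = €141,042.09.
Line 3 (94.94, Vineth, 2,504 units, €318,583.92):
Base rate for 94.94 is 6.5%.
Duty = €318,583.92 × 6.5% = €20,707.95.
Line 4 (64.82, Vineth, 803 units, €1,501.61):
Base rate for 64.82 is 18.5%.
Additional duty on 64.82 from Vineth: +24.8%. Applied ad valorem rate: 18.5% + 24.8% = 43.3%.
Duty = €1,501.61 × 43.3% = €650.20.
Total = €3,967.07 + €141,042.09 + €20,707.95 + €650.20 = €166,367.31.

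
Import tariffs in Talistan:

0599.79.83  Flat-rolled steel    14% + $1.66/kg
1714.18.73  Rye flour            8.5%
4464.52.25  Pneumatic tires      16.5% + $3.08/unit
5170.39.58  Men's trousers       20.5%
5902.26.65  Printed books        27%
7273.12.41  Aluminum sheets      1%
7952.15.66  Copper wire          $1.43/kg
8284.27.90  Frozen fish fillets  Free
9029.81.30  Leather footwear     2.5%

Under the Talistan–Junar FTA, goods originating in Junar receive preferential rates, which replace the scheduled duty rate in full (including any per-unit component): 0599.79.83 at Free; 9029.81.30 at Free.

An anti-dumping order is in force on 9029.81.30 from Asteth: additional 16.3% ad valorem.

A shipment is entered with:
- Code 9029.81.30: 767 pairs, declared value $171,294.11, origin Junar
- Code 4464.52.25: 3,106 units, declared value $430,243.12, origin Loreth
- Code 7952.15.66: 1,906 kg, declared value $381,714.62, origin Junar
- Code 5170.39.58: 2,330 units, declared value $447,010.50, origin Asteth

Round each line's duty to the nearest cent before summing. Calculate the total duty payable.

Line 1 (9029.81.30, Junar, 767 pairs, $171,294.11):
Base rate for 9029.81.30 is 2.5%.
Origin Junar qualifies under the Talistan–Junar agreement and 9029.81.30 is covered: preferential rate Free applies instead.
The additional-duty order on 9029.81.30 targets Asteth, not Junar; it does not apply.
Duty = $171,294.11 × 0% = $0.00.
Line 2 (4464.52.25, Loreth, 3,106 units, $430,243.12):
Base rate for 4464.52.25 is 16.5% + $3.08/unit.
Duty = $430,243.12 × 16.5% + 3,106 × $3.08 = $80,556.59.
Line 3 (7952.15.66, Junar, 1,906 kg, $381,714.62):
Base rate for 7952.15.66 is $1.43/kg.
Origin Junar is the FTA partner but 7952.15.66 is not on the preference list; base rate stands.
Duty = 1,906 × $1.43 = $2,725.58.
Line 4 (5170.39.58, Asteth, 2,330 units, $447,010.50):
Base rate for 5170.39.58 is 20.5%.
Duty = $447,010.50 × 20.5% = $91,637.15.
Total = $0.00 + $80,556.59 + $2,725.58 + $91,637.15 = $174,919.32.

$174,919.32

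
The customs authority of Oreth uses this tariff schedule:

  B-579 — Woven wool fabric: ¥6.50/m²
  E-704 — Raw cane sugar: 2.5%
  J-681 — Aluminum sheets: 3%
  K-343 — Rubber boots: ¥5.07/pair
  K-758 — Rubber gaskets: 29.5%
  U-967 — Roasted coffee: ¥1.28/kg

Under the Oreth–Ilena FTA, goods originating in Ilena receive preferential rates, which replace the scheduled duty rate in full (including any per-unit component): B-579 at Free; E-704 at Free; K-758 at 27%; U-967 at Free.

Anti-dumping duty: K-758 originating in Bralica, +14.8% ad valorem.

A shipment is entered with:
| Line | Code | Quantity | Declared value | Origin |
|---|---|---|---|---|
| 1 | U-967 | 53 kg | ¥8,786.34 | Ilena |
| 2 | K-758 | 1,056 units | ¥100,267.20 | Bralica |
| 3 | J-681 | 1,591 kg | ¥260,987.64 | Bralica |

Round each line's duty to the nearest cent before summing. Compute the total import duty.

Line 1 (U-967, Ilena, 53 kg, ¥8,786.34):
Base rate for U-967 is ¥1.28/kg.
Origin Ilena qualifies under the Oreth–Ilena agreement and U-967 is covered: preferential rate Free applies instead.
Duty = ¥8,786.34 × 0% = ¥0.00.
Line 2 (K-758, Bralica, 1,056 units, ¥100,267.20):
Base rate for K-758 is 29.5%.
K-758 has an FTA preferential rate, but origin Bralica is not Ilena; base rate stands.
Additional duty on K-758 from Bralica: +14.8%. Applied ad valorem rate: 29.5% + 14.8% = 44.3%.
Duty = ¥100,267.20 × 44.3% = ¥44,418.37.
Line 3 (J-681, Bralica, 1,591 kg, ¥260,987.64):
Base rate for J-681 is 3%.
Duty = ¥260,987.64 × 3% = ¥7,829.63.
Total = ¥0.00 + ¥44,418.37 + ¥7,829.63 = ¥52,248.00.

¥52,248.00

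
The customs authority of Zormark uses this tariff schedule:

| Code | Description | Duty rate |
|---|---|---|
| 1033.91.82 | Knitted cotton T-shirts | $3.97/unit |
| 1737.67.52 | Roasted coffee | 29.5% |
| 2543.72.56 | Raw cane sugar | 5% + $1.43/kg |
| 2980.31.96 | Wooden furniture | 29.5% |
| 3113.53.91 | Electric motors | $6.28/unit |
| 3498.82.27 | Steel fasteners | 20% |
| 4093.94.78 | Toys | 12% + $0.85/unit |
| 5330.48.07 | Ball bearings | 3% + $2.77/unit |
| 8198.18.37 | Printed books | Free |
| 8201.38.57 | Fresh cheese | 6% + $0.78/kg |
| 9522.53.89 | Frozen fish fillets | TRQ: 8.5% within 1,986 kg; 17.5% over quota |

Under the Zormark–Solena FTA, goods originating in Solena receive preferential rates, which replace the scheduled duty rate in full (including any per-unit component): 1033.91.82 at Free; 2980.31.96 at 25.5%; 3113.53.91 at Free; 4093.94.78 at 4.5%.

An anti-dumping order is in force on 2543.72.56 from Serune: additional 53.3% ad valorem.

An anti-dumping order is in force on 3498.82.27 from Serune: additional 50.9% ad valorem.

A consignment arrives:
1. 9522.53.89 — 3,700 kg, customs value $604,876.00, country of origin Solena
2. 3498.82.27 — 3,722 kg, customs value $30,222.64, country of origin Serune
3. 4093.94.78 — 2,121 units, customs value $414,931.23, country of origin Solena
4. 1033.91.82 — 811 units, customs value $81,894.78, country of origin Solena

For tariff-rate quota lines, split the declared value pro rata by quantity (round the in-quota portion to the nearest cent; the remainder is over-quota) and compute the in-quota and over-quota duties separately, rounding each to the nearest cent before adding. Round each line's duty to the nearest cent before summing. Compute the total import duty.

$116,732.65

Line 1 (9522.53.89, Solena, 3,700 kg, $604,876.00):
Code 9522.53.89 is under a tariff-rate quota (threshold 1,986 kg). In-quota: 1,986 kg at 8.5%; over-quota: 1,714 kg at 17.5%.
Pro-rata value split: in-quota = $604,876.00 × 1,986/3,700 = $324,671.28; over-quota = $604,876.00 − $324,671.28 = $280,204.72.
In-quota duty = $324,671.28 × 8.5% = $27,597.06. Over-quota duty = $280,204.72 × 17.5% = $49,035.83.
Line duty = $27,597.06 + $49,035.83 = $76,632.89.
Line 2 (3498.82.27, Serune, 3,722 kg, $30,222.64):
Base rate for 3498.82.27 is 20%.
Additional duty on 3498.82.27 from Serune: +50.9%. Applied ad valorem rate: 20% + 50.9% = 70.9%.
Duty = $30,222.64 × 70.9% = $21,427.85.
Line 3 (4093.94.78, Solena, 2,121 units, $414,931.23):
Base rate for 4093.94.78 is 12% + $0.85/unit.
Origin Solena qualifies under the Zormark–Solena agreement and 4093.94.78 is covered: preferential rate 4.5% applies instead.
Duty = $414,931.23 × 4.5% = $18,671.91.
Line 4 (1033.91.82, Solena, 811 units, $81,894.78):
Base rate for 1033.91.82 is $3.97/unit.
Origin Solena qualifies under the Zormark–Solena agreement and 1033.91.82 is covered: preferential rate Free applies instead.
Duty = $81,894.78 × 0% = $0.00.
Total = $76,632.89 + $21,427.85 + $18,671.91 + $0.00 = $116,732.65.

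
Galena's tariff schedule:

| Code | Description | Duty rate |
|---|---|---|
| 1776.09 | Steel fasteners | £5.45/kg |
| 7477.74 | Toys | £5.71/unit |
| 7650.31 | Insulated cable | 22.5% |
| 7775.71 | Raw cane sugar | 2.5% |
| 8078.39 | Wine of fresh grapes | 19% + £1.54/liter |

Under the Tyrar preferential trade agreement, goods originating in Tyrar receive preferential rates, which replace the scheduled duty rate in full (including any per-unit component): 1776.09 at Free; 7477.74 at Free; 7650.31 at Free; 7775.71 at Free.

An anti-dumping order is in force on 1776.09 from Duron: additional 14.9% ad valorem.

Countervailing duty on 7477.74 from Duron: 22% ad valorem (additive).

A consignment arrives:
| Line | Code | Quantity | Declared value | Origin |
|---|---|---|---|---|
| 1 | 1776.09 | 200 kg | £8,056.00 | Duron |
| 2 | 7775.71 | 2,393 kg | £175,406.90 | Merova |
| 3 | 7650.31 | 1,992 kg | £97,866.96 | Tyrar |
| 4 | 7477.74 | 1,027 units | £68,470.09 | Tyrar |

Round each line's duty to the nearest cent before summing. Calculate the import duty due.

£6,675.51

Line 1 (1776.09, Duron, 200 kg, £8,056.00):
Base rate for 1776.09 is £5.45/kg.
1776.09 has an FTA preferential rate, but origin Duron is not Tyrar; base rate stands.
Additional duty on 1776.09 from Duron: +14.9% ad valorem. Applied ad valorem rate = 14.9%.
Duty = £8,056.00 × 14.9% + 200 × £5.45 = £2,290.34.
Line 2 (7775.71, Merova, 2,393 kg, £175,406.90):
Base rate for 7775.71 is 2.5%.
7775.71 has an FTA preferential rate, but origin Merova is not Tyrar; base rate stands.
Duty = £175,406.90 × 2.5% = £4,385.17.
Line 3 (7650.31, Tyrar, 1,992 kg, £97,866.96):
Base rate for 7650.31 is 22.5%.
Origin Tyrar qualifies under the Galena–Tyrar agreement and 7650.31 is covered: preferential rate Free applies instead.
Duty = £97,866.96 × 0% = £0.00.
Line 4 (7477.74, Tyrar, 1,027 units, £68,470.09):
Base rate for 7477.74 is £5.71/unit.
Origin Tyrar qualifies under the Galena–Tyrar agreement and 7477.74 is covered: preferential rate Free applies instead.
The additional-duty order on 7477.74 targets Duron, not Tyrar; it does not apply.
Duty = £68,470.09 × 0% = £0.00.
Total = £2,290.34 + £4,385.17 + £0.00 + £0.00 = £6,675.51.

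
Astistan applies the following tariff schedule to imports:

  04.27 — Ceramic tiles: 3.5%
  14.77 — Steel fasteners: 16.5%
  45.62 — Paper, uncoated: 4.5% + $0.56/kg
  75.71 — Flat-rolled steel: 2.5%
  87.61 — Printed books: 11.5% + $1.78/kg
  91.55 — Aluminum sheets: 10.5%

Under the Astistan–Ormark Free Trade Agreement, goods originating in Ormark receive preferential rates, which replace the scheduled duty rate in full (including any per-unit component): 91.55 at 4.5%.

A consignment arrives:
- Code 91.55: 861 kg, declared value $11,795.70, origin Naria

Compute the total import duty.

$1,238.55

Line 1 (91.55, Naria, 861 kg, $11,795.70):
Base rate for 91.55 is 10.5%.
91.55 has an FTA preferential rate, but origin Naria is not Ormark; base rate stands.
Duty = $11,795.70 × 10.5% = $1,238.55.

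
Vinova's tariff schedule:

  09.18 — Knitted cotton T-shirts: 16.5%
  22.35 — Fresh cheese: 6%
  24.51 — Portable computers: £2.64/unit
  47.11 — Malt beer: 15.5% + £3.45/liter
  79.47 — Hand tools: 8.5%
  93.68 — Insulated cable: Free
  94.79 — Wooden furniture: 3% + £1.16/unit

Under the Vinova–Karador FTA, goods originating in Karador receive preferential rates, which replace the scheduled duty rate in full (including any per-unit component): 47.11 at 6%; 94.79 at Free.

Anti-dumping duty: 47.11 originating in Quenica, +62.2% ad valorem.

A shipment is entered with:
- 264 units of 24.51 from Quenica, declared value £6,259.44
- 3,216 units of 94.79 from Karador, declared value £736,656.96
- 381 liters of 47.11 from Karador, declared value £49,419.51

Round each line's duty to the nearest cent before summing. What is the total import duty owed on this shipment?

£3,662.13

Line 1 (24.51, Quenica, 264 units, £6,259.44):
Base rate for 24.51 is £2.64/unit.
Duty = 264 × £2.64 = £696.96.
Line 2 (94.79, Karador, 3,216 units, £736,656.96):
Base rate for 94.79 is 3% + £1.16/unit.
Origin Karador qualifies under the Vinova–Karador agreement and 94.79 is covered: preferential rate Free applies instead.
Duty = £736,656.96 × 0% = £0.00.
Line 3 (47.11, Karador, 381 liters, £49,419.51):
Base rate for 47.11 is 15.5% + £3.45/liter.
Origin Karador qualifies under the Vinova–Karador agreement and 47.11 is covered: preferential rate 6% applies instead.
The additional-duty order on 47.11 targets Quenica, not Karador; it does not apply.
Duty = £49,419.51 × 6% = £2,965.17.
Total = £696.96 + £0.00 + £2,965.17 = £3,662.13.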